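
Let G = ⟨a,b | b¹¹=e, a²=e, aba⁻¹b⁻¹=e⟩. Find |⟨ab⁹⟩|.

|⟨ab⁹⟩| equals the order of ab⁹. Compute successive powers until reaching e:
  (ab⁹)¹ = ab⁹, (ab⁹)² = b⁷, (ab⁹)³ = ab⁵, (ab⁹)⁴ = b³, (ab⁹)⁵ = ab, (ab⁹)⁶ = b¹⁰, (ab⁹)⁷ = ab⁸, (ab⁹)⁸ = b⁶, (ab⁹)⁹ = ab⁴, (ab⁹)¹⁰ = b², (ab⁹)¹¹ = a, (ab⁹)¹² = b⁹, (ab⁹)¹³ = ab⁷, (ab⁹)¹⁴ = b⁵, (ab⁹)¹⁵ = ab³, (ab⁹)¹⁶ = b, (ab⁹)¹⁷ = ab¹⁰, (ab⁹)¹⁸ = b⁸, (ab⁹)¹⁹ = ab⁶, (ab⁹)²⁰ = b⁴, (ab⁹)²¹ = ab², (ab⁹)²² = e.
The smallest positive k with (ab⁹)ᵏ = e is 22, so |⟨ab⁹⟩| = 22.

Answer: 22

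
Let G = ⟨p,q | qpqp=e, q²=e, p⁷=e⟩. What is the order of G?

Enumerate words in the generators, reducing via the relations: the distinct elements are
  {e, p, q, pq, p², p³, p⁴, p⁵, p⁶, p²q, p³q, p⁴q, p⁵q, p⁶q}.
No further products give new elements, so |G| = 14.

Answer: 14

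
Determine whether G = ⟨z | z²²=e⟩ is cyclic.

|G| = 22. The element z has order 22 (its powers give 22 distinct elements), so ⟨z⟩ = G and G is cyclic.

Answer: Yes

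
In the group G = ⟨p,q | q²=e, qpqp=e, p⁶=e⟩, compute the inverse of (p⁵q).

The order of (p⁵q) is 2 (smallest k with (p⁵q)ᵏ = e), so (p⁵q)⁻¹ = (p⁵q)¹ = p⁵q.
Check: (p⁵q) · (p⁵q) → (p⁵q) · p⁵ = q;   q · q = e, giving e as required.

Answer: p⁵q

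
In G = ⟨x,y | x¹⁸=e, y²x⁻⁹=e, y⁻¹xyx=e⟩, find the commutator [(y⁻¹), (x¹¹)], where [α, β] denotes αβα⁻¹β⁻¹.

[(y⁻¹), (x¹¹)] = (y⁻¹)·(x¹¹)·(y⁻¹)⁻¹·(x¹¹)⁻¹.
  (y⁻¹) · (x¹¹) = x⁷y⁻¹
  (x⁷y⁻¹) · y = x⁷
  (x⁷) · (x⁷) = x¹⁴

Answer: x¹⁴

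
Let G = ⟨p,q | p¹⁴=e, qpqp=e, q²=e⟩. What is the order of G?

Enumerate words in the generators, reducing via the relations: the distinct elements are
  {e, p, q, pq, p², p³, p⁴, p⁵, p⁶, p⁷, p⁸, p⁹, p²q, p³q, p¹², p¹³, p¹¹, p¹⁰, p⁴q, p⁵q, p⁶q, p⁷q, p⁸q, p⁹q, p¹²q, p¹³q, p¹¹q, p¹⁰q}.
No further products give new elements, so |G| = 28.

Answer: 28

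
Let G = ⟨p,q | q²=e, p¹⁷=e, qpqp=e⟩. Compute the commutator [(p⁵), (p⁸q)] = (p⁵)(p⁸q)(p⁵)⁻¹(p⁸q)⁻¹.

[(p⁵), (p⁸q)] = (p⁵)·(p⁸q)·(p⁵)⁻¹·(p⁸q)⁻¹.
  (p⁵) · (p⁸q) = p¹³q
  (p¹³q) · (p¹²) = pq
  (pq) · (p⁸q) = p¹⁰

Answer: p¹⁰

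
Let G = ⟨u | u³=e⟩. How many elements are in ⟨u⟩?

|⟨u⟩| equals the order of u. Compute successive powers until reaching e:
  u¹ = u, u² = u², u³ = e.
The smallest positive k with uᵏ = e is 3, so |⟨u⟩| = 3.

Answer: 3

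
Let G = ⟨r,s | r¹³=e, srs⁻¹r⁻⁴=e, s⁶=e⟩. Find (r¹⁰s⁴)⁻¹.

The order of (r¹⁰s⁴) is 3 (smallest k with (r¹⁰s⁴)ᵏ = e), so (r¹⁰s⁴)⁻¹ = (r¹⁰s⁴)² = r⁹s².
Check: (r¹⁰s⁴) · (r⁹s²) → (r¹⁰s⁴) · r⁹ = s⁴;   (s⁴) · s² = e, giving e as required.

Answer: r⁹s²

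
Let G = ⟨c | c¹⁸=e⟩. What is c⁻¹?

The order of c is 18 (smallest k with cᵏ = e), so c⁻¹ = c¹⁷ = c¹⁷.
Check: c · (c¹⁷) → c · c¹⁷ = e, giving e as required.

Answer: c¹⁷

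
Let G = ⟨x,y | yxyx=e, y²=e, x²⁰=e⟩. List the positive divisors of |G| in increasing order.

|G| = 40 = 2³ · 5. By Lagrange's theorem the order of any subgroup divides 40; the divisors of 40 are 1, 2, 4, 5, 8, 10, 20, 40.

Answer: 1, 2, 4, 5, 8, 10, 20, 40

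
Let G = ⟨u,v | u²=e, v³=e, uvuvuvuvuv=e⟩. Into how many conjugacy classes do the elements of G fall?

The conjugacy classes (representative and size) are:
  [e] (size 1), [uvuv²uvuv²u] (size 15), [vuvuv²u] (size 20), [uv²uv²u] (size 12), [v²uvuv²] (size 12).
Class equation: 1 + 15 + 20 + 12 + 12 = 60 = |G|. So G has 5 conjugacy classes.

Answer: 5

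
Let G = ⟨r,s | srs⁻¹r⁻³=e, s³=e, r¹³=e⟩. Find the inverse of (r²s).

The order of (r²s) is 3 (smallest k with (r²s)ᵏ = e), so (r²s)⁻¹ = (r²s)² = r⁸s².
Check: (r²s) · (r⁸s²) → (r²s) · r⁸ = s;   s · s² = e, giving e as required.

Answer: r⁸s²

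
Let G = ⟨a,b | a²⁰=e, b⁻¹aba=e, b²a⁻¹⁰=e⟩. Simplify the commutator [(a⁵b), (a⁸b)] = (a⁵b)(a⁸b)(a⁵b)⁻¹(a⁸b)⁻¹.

[(a⁵b), (a⁸b)] = (a⁵b)·(a⁸b)·(a⁵b)⁻¹·(a⁸b)⁻¹.
  (a⁵b) · (a⁸b) = a⁷
  (a⁷) · (a⁵b⁻¹) = a²b
  (a²b) · (a⁸b⁻¹) = a¹⁴

Answer: a¹⁴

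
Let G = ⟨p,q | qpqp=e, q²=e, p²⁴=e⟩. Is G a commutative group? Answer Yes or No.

p·q = pq but q·p = p²³q, so p·q ≠ q·p and G is not abelian.

Answer: No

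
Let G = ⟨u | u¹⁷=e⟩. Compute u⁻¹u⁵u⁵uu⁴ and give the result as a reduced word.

Multiply left to right, reducing at each step:
  (u¹⁶) · u⁵ = u⁴
  (u⁴) · u⁵ = u⁹
  (u⁹) · u = u¹⁰
  (u¹⁰) · u⁴ = u¹⁴

Answer: u¹⁴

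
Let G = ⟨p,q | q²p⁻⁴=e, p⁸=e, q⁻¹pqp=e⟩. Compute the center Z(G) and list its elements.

An element z ∈ Z(G) iff z commutes with every generator.
For example p⁴ is central: (p⁴)·p = p⁵ = p·(p⁴); (p⁴)·q = q⁻¹ = q·(p⁴).
Whereas p ∉ Z(G) since p·q = pq ≠ p³q⁻¹ = q·p.
Checking each of the 16 elements this way gives Z(G) = {e, p⁴}, of order 2.

Answer: {e, p⁴}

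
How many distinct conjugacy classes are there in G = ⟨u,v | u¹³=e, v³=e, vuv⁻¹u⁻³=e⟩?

The conjugacy classes (representative and size) are:
  [e] (size 1), [u] (size 3), [u⁵] (size 3), [u¹⁰] (size 3), [u⁸] (size 3), [u¹⁰v] (size 13), [u⁷v²] (size 13).
Class equation: 1 + 3 + 3 + 3 + 3 + 13 + 13 = 39 = |G|. So G has 7 conjugacy classes.

Answer: 7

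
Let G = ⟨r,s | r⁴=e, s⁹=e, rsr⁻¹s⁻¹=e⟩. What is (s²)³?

Compute successive powers of (s²), reducing at each step:
  (s²)²: (s²) · s² = s⁴
  (s²)³: (s⁴) · s² = s⁶

Answer: s⁶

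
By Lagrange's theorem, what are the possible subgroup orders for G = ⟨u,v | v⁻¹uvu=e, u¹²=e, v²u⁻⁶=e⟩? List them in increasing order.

|G| = 24 = 2³ · 3. By Lagrange's theorem the order of any subgroup divides 24; the divisors of 24 are 1, 2, 3, 4, 6, 8, 12, 24.

Answer: 1, 2, 3, 4, 6, 8, 12, 24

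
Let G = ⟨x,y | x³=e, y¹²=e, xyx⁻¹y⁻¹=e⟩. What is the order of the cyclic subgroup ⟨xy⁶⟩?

|⟨xy⁶⟩| equals the order of xy⁶. Compute successive powers until reaching e:
  (xy⁶)¹ = xy⁶, (xy⁶)² = x², (xy⁶)³ = y⁶, (xy⁶)⁴ = x, (xy⁶)⁵ = x²y⁶, (xy⁶)⁶ = e.
The smallest positive k with (xy⁶)ᵏ = e is 6, so |⟨xy⁶⟩| = 6.

Answer: 6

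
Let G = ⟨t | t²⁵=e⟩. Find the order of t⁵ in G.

Compute successive powers until reaching e:
  (t⁵)¹ = t⁵, (t⁵)² = t¹⁰, (t⁵)³ = t¹⁵, (t⁵)⁴ = t²⁰, (t⁵)⁵ = e.
The smallest positive k with (t⁵)ᵏ = e is 5.

Answer: 5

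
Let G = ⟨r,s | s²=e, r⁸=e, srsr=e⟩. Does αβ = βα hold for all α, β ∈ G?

r·s = rs but s·r = r⁷s, so r·s ≠ s·r and G is not abelian.

Answer: No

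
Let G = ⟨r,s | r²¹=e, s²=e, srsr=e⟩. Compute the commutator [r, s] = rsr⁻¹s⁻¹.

[r, s] = r·s·r⁻¹·s⁻¹.
  r · s = rs
  (rs) · (r²⁰) = r²s
  (r²s) · s = r²

Answer: r²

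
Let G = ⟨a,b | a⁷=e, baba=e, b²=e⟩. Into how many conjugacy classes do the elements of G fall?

The conjugacy classes (representative and size) are:
  [e] (size 1), [a⁶] (size 2), [a⁵] (size 2), [a⁴] (size 2), [ab] (size 7).
Class equation: 1 + 2 + 2 + 2 + 7 = 14 = |G|. So G has 5 conjugacy classes.

Answer: 5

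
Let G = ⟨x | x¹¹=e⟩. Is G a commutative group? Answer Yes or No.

G has a single generator, so G is cyclic and hence abelian.

Answer: Yes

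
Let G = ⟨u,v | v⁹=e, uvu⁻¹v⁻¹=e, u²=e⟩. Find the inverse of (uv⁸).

The order of (uv⁸) is 18 (smallest k with (uv⁸)ᵏ = e), so (uv⁸)⁻¹ = (uv⁸)¹⁷ = uv.
Check: (uv⁸) · (uv) → (uv⁸) · u = v⁸;   (v⁸) · v = e, giving e as required.

Answer: uv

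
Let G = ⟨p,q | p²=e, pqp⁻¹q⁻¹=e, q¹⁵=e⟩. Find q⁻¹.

The order of q is 15 (smallest k with qᵏ = e), so q⁻¹ = q¹⁴ = q¹⁴.
Check: q · (q¹⁴) → q · q¹⁴ = e, giving e as required.

Answer: q¹⁴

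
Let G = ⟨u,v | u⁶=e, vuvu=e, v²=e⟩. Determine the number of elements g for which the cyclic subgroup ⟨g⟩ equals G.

⟨g⟩ = G would require ord(g) = |G| = 12, but the maximum element order in G is 6 < 12. So G is not cyclic and no single element generates it: the count is 0.

Answer: 0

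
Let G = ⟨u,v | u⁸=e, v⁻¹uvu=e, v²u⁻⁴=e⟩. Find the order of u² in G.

Compute successive powers until reaching e:
  (u²)¹ = u², (u²)² = u⁴, (u²)³ = u⁶, (u²)⁴ = e.
The smallest positive k with (u²)ᵏ = e is 4.

Answer: 4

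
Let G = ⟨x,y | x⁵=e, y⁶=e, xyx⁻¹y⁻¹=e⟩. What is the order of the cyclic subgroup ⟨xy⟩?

|⟨xy⟩| equals the order of xy. Compute successive powers until reaching e:
  (xy)¹ = xy, (xy)² = x²y², (xy)³ = x³y³, (xy)⁴ = x⁴y⁴, (xy)⁵ = y⁵, (xy)⁶ = x, (xy)⁷ = x²y, (xy)⁸ = x³y², (xy)⁹ = x⁴y³, (xy)¹⁰ = y⁴, (xy)¹¹ = xy⁵, (xy)¹² = x², (xy)¹³ = x³y, (xy)¹⁴ = x⁴y², (xy)¹⁵ = y³, (xy)¹⁶ = xy⁴, (xy)¹⁷ = x²y⁵, (xy)¹⁸ = x³, (xy)¹⁹ = x⁴y, (xy)²⁰ = y², (xy)²¹ = xy³, (xy)²² = x²y⁴, (xy)²³ = x³y⁵, (xy)²⁴ = x⁴, (xy)²⁵ = y, (xy)²⁶ = xy², (xy)²⁷ = x²y³, (xy)²⁸ = x³y⁴, (xy)²⁹ = x⁴y⁵, (xy)³⁰ = e.
The smallest positive k with (xy)ᵏ = e is 30, so |⟨xy⟩| = 30.

Answer: 30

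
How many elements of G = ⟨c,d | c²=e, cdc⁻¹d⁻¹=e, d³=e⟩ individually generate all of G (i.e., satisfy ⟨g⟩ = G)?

G is cyclic of order 6. An element generates G iff its order is 6, and a cyclic group of order 6 has exactly φ(6) = 2 such elements.

Answer: 2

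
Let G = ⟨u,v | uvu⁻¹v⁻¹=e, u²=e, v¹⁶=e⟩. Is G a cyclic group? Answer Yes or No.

|G| = 32, but the maximum element order in G is 16 < 32. No single element generates all of G, so G is not cyclic.

Answer: No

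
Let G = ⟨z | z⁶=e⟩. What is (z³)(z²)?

Compute (z³) · (z²) by multiplying left to right and reducing via the relations at each step:
  (z³) · z² = z⁵

Answer: z⁵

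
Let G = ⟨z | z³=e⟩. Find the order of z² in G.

Compute successive powers until reaching e:
  (z²)¹ = z², (z²)² = z, (z²)³ = e.
The smallest positive k with (z²)ᵏ = e is 3.

Answer: 3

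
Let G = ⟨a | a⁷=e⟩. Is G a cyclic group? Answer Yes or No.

|G| = 7. The element a has order 7 (its powers give 7 distinct elements), so ⟨a⟩ = G and G is cyclic.

Answer: Yes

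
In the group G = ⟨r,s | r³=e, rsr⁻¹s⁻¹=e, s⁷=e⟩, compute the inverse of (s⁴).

The order of (s⁴) is 7 (smallest k with (s⁴)ᵏ = e), so (s⁴)⁻¹ = (s⁴)⁶ = s³.
Check: (s⁴) · (s³) → (s⁴) · s³ = e, giving e as required.

Answer: s³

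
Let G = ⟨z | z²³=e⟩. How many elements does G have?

G is generated by a single element, so G is cyclic. The relator gives z²³ = e and no smaller power is forced to be e, so the 23 powers {e, z, z², z³, z⁴, z⁵, z⁶, z⁷, z⁸, z⁹, z²², z²¹, z²⁰, z¹², z¹³, z¹¹, z¹⁰, z¹⁴, z¹⁵, z¹⁶, z¹⁷, z¹⁸, z¹⁹} are distinct. Hence |G| = 23.

Answer: 23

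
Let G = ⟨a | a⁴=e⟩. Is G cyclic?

|G| = 4. The element a has order 4 (its powers give 4 distinct elements), so ⟨a⟩ = G and G is cyclic.

Answer: Yes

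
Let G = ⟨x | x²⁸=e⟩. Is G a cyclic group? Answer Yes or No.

|G| = 28. The element x has order 28 (its powers give 28 distinct elements), so ⟨x⟩ = G and G is cyclic.

Answer: Yes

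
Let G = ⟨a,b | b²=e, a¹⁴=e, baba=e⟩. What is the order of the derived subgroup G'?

G' = [G, G] is generated by all commutators. The generator-pair commutators are: [a, b] = a².
The subgroup they normally generate is {e, a², a⁴, a⁶, a⁸, a¹⁰, a¹²}, of order 7.
Check: |G/G'| = 28/7 = 4 is the order of the abelianisation.

Answer: 7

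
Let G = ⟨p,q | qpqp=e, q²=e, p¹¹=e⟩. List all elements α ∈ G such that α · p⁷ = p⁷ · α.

⟨p⁷⟩ ⊆ C_G(p⁷) since powers of p⁷ commute with p⁷; so |C_G(p⁷)| ≥ |⟨p⁷⟩| = 11.
By orbit–stabilizer, |C_G(p⁷)| = |G| / |conj. class of p⁷| = 22 / 2 = 11.
The 11 elements commuting with p⁷ are {e, p, p², p³, p⁴, p⁵, p⁶, p⁷, p⁸, p⁹, p¹⁰}.

Answer: {e, p, p², p³, p⁴, p⁵, p⁶, p⁷, p⁸, p⁹, p¹⁰}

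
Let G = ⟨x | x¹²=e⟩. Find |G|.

G is generated by a single element, so G is cyclic. The relator gives x¹² = e and no smaller power is forced to be e, so the 12 powers {e, x, x², x³, x⁴, x⁵, x⁶, x⁷, x⁸, x⁹, x¹¹, x¹⁰} are distinct. Hence |G| = 12.

Answer: 12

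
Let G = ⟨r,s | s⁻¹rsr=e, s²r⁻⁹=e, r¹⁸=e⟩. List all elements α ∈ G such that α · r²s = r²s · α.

⟨r²s⟩ ⊆ C_G(r²s) since powers of r²s commute with r²s; so |C_G(r²s)| ≥ |⟨r²s⟩| = 4.
By orbit–stabilizer, |C_G(r²s)| = |G| / |conj. class of r²s| = 36 / 9 = 4.
The 4 elements commuting with r²s are {e, r⁹, r²s, r²s⁻¹}.

Answer: {e, r⁹, r²s, r²s⁻¹}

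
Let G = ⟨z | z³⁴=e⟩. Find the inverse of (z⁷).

The order of (z⁷) is 34 (smallest k with (z⁷)ᵏ = e), so (z⁷)⁻¹ = (z⁷)³³ = z²⁷.
Check: (z⁷) · (z²⁷) → (z⁷) · z²⁷ = e, giving e as required.

Answer: z²⁷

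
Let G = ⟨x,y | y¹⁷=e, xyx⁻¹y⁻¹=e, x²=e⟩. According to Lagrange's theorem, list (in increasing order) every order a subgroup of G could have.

|G| = 34 = 2 · 17. By Lagrange's theorem the order of any subgroup divides 34; the divisors of 34 are 1, 2, 17, 34.

Answer: 1, 2, 17, 34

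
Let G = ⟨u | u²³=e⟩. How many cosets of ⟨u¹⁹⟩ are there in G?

First find ord(u¹⁹) by computing successive powers:
  (u¹⁹)¹ = u¹⁹, (u¹⁹)² = u¹⁵, (u¹⁹)³ = u¹¹, (u¹⁹)⁴ = u⁷, (u¹⁹)⁵ = u³, (u¹⁹)⁶ = u²², (u¹⁹)⁷ = u¹⁸, (u¹⁹)⁸ = u¹⁴, (u¹⁹)⁹ = u¹⁰, (u¹⁹)¹⁰ = u⁶, (u¹⁹)¹¹ = u², (u¹⁹)¹² = u²¹, (u¹⁹)¹³ = u¹⁷, (u¹⁹)¹⁴ = u¹³, (u¹⁹)¹⁵ = u⁹, (u¹⁹)¹⁶ = u⁵, (u¹⁹)¹⁷ = u, (u¹⁹)¹⁸ = u²⁰, (u¹⁹)¹⁹ = u¹⁶, (u¹⁹)²⁰ = u¹², (u¹⁹)²¹ = u⁸, (u¹⁹)²² = u⁴, (u¹⁹)²³ = e.
So |⟨u¹⁹⟩| = ord(u¹⁹) = 23. With |G| = 23, by Lagrange [G : ⟨u¹⁹⟩] = 23/23 = 1.

Answer: 1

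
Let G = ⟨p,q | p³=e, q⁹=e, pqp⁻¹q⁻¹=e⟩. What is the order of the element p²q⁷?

Compute successive powers until reaching e:
  (p²q⁷)¹ = p²q⁷, (p²q⁷)² = pq⁵, (p²q⁷)³ = q³, (p²q⁷)⁴ = p²q, (p²q⁷)⁵ = pq⁸, (p²q⁷)⁶ = q⁶, (p²q⁷)⁷ = p²q⁴, (p²q⁷)⁸ = pq², (p²q⁷)⁹ = e.
The smallest positive k with (p²q⁷)ᵏ = e is 9.

Answer: 9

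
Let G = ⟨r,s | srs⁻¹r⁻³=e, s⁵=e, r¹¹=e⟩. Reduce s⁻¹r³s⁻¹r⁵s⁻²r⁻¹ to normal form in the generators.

Multiply left to right, reducing at each step:
  (s⁴) · r³ = rs⁴
  (rs⁴) · s⁻¹ = rs³
  (rs³) · r⁵ = r⁴s³
  (r⁴s³) · s⁻² = r⁴s
  (r⁴s) · r⁻¹ = rs

Answer: rs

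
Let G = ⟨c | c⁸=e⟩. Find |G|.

G is generated by a single element, so G is cyclic. The relator gives c⁸ = e and no smaller power is forced to be e, so the 8 powers {c, e, c², c³, c⁴, c⁵, c⁶, c⁷} are distinct. Hence |G| = 8.

Answer: 8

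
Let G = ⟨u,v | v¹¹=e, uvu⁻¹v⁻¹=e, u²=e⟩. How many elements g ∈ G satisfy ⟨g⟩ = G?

G is cyclic of order 22. An element generates G iff its order is 22, and a cyclic group of order 22 has exactly φ(22) = 10 such elements.

Answer: 10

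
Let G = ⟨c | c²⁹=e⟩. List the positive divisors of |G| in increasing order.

|G| = 29 = 29. By Lagrange's theorem the order of any subgroup divides 29; the divisors of 29 are 1, 29.

Answer: 1, 29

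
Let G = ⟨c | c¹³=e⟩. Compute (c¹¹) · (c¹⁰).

Compute (c¹¹) · (c¹⁰) by multiplying left to right and reducing via the relations at each step:
  (c¹¹) · c¹⁰ = c⁸

Answer: c⁸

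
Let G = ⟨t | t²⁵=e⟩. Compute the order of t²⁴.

Compute successive powers until reaching e:
  (t²⁴)¹ = t²⁴, (t²⁴)² = t²³, (t²⁴)³ = t²², (t²⁴)⁴ = t²¹, (t²⁴)⁵ = t²⁰, (t²⁴)⁶ = t¹⁹, (t²⁴)⁷ = t¹⁸, (t²⁴)⁸ = t¹⁷, (t²⁴)⁹ = t¹⁶, (t²⁴)¹⁰ = t¹⁵, (t²⁴)¹¹ = t¹⁴, (t²⁴)¹² = t¹³, (t²⁴)¹³ = t¹², (t²⁴)¹⁴ = t¹¹, (t²⁴)¹⁵ = t¹⁰, (t²⁴)¹⁶ = t⁹, (t²⁴)¹⁷ = t⁸, (t²⁴)¹⁸ = t⁷, (t²⁴)¹⁹ = t⁶, (t²⁴)²⁰ = t⁵, (t²⁴)²¹ = t⁴, (t²⁴)²² = t³, (t²⁴)²³ = t², (t²⁴)²⁴ = t, (t²⁴)²⁵ = e.
The smallest positive k with (t²⁴)ᵏ = e is 25.

Answer: 25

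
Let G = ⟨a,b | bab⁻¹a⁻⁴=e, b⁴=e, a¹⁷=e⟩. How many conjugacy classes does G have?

The conjugacy classes (representative and size) are:
  [e] (size 1), [a⁴] (size 4), [a²] (size 4), [a⁵] (size 4), [a¹¹] (size 4), [a⁷b] (size 17), [a³b²] (size 17), [a⁹b³] (size 17).
Class equation: 1 + 4 + 4 + 4 + 4 + 17 + 17 + 17 = 68 = |G|. So G has 8 conjugacy classes.

Answer: 8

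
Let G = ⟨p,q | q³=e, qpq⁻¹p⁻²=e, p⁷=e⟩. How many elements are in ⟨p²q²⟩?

|⟨p²q²⟩| equals the order of p²q². Compute successive powers until reaching e:
  (p²q²)¹ = p²q², (p²q²)² = p³q, (p²q²)³ = e.
The smallest positive k with (p²q²)ᵏ = e is 3, so |⟨p²q²⟩| = 3.

Answer: 3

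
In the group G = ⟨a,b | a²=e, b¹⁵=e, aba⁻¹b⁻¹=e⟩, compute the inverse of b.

The order of b is 15 (smallest k with bᵏ = e), so b⁻¹ = b¹⁴ = b¹⁴.
Check: b · (b¹⁴) → b · b¹⁴ = e, giving e as required.

Answer: b¹⁴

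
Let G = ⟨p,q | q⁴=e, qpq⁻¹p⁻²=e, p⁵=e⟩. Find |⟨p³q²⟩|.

|⟨p³q²⟩| equals the order of p³q². Compute successive powers until reaching e:
  (p³q²)¹ = p³q², (p³q²)² = e.
The smallest positive k with (p³q²)ᵏ = e is 2, so |⟨p³q²⟩| = 2.

Answer: 2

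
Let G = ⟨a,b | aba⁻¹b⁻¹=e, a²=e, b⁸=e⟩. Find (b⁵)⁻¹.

The order of (b⁵) is 8 (smallest k with (b⁵)ᵏ = e), so (b⁵)⁻¹ = (b⁵)⁷ = b³.
Check: (b⁵) · (b³) → (b⁵) · b³ = e, giving e as required.

Answer: b³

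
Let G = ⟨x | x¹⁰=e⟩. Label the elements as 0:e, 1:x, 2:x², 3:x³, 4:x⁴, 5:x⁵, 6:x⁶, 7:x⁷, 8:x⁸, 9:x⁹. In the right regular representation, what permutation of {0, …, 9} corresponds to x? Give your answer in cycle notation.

(0 1 2 3 4 5 6 7 8 9)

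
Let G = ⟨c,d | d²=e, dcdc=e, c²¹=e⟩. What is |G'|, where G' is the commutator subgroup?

G' = [G, G] is generated by all commutators. The generator-pair commutators are: [c, d] = c².
The subgroup they normally generate is {e, c, c², c³, c⁴, c⁵, c⁶, c⁷, c⁸, c⁹, c¹⁰, c¹¹, c¹², c¹³, c¹⁴, c¹⁵, c¹⁶, c¹⁷, c¹⁸, c¹⁹, c²⁰}, of order 21.
Check: |G/G'| = 42/21 = 2 is the order of the abelianisation.

Answer: 21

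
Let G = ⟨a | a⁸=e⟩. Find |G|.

G is generated by a single element, so G is cyclic. The relator gives a⁸ = e and no smaller power is forced to be e, so the 8 powers {a, e, a², a³, a⁴, a⁵, a⁶, a⁷} are distinct. Hence |G| = 8.

Answer: 8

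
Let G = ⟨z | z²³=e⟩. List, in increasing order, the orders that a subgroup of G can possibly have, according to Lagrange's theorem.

|G| = 23 = 23. By Lagrange's theorem the order of any subgroup divides 23; the divisors of 23 are 1, 23.

Answer: 1, 23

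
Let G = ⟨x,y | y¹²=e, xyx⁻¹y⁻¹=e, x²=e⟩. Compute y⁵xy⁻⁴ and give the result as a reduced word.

Multiply left to right, reducing at each step:
  (y⁵) · x = xy⁵
  (xy⁵) · y⁻⁴ = xy

Answer: xy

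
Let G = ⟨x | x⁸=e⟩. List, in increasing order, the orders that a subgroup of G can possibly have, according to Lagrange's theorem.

|G| = 8 = 2³. By Lagrange's theorem the order of any subgroup divides 8; the divisors of 8 are 1, 2, 4, 8.

Answer: 1, 2, 4, 8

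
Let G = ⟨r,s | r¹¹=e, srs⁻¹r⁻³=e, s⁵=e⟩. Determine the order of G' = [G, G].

G' = [G, G] is generated by all commutators. The generator-pair commutators are: [r, s] = r⁹.
The subgroup they normally generate is {e, r, r², r³, r⁴, r⁵, r⁶, r⁷, r⁸, r⁹, r¹⁰}, of order 11.
Check: |G/G'| = 55/11 = 5 is the order of the abelianisation.

Answer: 11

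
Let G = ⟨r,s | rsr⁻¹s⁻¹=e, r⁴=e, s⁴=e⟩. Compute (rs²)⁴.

Compute successive powers of (rs²), reducing at each step:
  (rs²)²: (rs²) · r = r²s²;   (r²s²) · s² = r²
  (rs²)³: (r²) · r = r³;   (r³) · s² = r³s²
  (rs²)⁴: (r³s²) · r = s²;   (s²) · s² = e

Answer: e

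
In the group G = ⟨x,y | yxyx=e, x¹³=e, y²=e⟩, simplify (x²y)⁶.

Compute successive powers of (x²y), reducing at each step:
  (x²y)²: (x²y) · x² = y;   y · y = e
  (x²y)³: e · x² = x²;   (x²) · y = x²y
  (x²y)⁴: (x²y) · x² = y;   y · y = e
  (x²y)⁵: e · x² = x²;   (x²) · y = x²y
  (x²y)⁶: (x²y) · x² = y;   y · y = e

Answer: e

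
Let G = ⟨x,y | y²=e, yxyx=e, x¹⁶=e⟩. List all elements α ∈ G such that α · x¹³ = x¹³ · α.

⟨x¹³⟩ ⊆ C_G(x¹³) since powers of x¹³ commute with x¹³; so |C_G(x¹³)| ≥ |⟨x¹³⟩| = 16.
By orbit–stabilizer, |C_G(x¹³)| = |G| / |conj. class of x¹³| = 32 / 2 = 16.
The 16 elements commuting with x¹³ are {e, x, x², x³, x⁴, x⁵, x⁶, x⁷, x⁸, x⁹, x¹⁰, x¹¹, x¹², x¹³, x¹⁴, x¹⁵}.

Answer: {e, x, x², x³, x⁴, x⁵, x⁶, x⁷, x⁸, x⁹, x¹⁰, x¹¹, x¹², x¹³, x¹⁴, x¹⁵}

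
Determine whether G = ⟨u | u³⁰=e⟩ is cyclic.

|G| = 30. The element u has order 30 (its powers give 30 distinct elements), so ⟨u⟩ = G and G is cyclic.

Answer: Yes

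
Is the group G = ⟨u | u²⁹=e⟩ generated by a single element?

|G| = 29. The element u has order 29 (its powers give 29 distinct elements), so ⟨u⟩ = G and G is cyclic.

Answer: Yes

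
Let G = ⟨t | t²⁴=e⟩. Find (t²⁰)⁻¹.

The order of (t²⁰) is 6 (smallest k with (t²⁰)ᵏ = e), so (t²⁰)⁻¹ = (t²⁰)⁵ = t⁴.
Check: (t²⁰) · (t⁴) → (t²⁰) · t⁴ = e, giving e as required.

Answer: t⁴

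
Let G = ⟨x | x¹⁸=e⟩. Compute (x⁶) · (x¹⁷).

Compute (x⁶) · (x¹⁷) by multiplying left to right and reducing via the relations at each step:
  (x⁶) · x¹⁷ = x⁵

Answer: x⁵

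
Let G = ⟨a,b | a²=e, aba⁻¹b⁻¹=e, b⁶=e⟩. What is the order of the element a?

Compute successive powers until reaching e:
  a¹ = a, a² = e.
The smallest positive k with aᵏ = e is 2.

Answer: 2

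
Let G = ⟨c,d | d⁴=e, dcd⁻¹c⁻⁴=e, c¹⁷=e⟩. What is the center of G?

An element z ∈ Z(G) iff z commutes with every generator.
For example e is central: e·c = c = c·e; e·d = d = d·e.
Whereas c ∉ Z(G) since c·d = cd ≠ c⁴d = d·c.
Checking each of the 68 elements this way gives Z(G) = {e}, of order 1.

Answer: {e}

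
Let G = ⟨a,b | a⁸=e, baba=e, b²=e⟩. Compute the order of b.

Compute successive powers until reaching e:
  b¹ = b, b² = e.
The smallest positive k with bᵏ = e is 2.

Answer: 2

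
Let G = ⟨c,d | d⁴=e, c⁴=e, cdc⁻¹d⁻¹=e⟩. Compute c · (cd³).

Compute c · (cd³) by multiplying left to right and reducing via the relations at each step:
  c · c = c²
  (c²) · d³ = c²d³

Answer: c²d³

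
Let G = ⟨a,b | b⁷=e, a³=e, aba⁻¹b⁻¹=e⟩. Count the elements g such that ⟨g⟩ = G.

G is cyclic of order 21. An element generates G iff its order is 21, and a cyclic group of order 21 has exactly φ(21) = 12 such elements.

Answer: 12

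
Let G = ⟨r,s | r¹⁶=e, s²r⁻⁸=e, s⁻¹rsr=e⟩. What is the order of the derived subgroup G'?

G' = [G, G] is generated by all commutators. The generator-pair commutators are: [r, s] = r².
The subgroup they normally generate is {e, r², r⁴, r⁶, r⁸, r¹⁰, r¹², r¹⁴}, of order 8.
Check: |G/G'| = 32/8 = 4 is the order of the abelianisation.

Answer: 8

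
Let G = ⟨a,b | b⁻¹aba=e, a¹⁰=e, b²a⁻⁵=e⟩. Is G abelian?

a·b = ab but b·a = a⁴b⁻¹, so a·b ≠ b·a and G is not abelian.

Answer: No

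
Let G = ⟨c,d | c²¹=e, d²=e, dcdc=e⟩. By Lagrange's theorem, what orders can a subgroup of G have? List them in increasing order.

|G| = 42 = 2 · 3 · 7. By Lagrange's theorem the order of any subgroup divides 42; the divisors of 42 are 1, 2, 3, 6, 7, 14, 21, 42.

Answer: 1, 2, 3, 6, 7, 14, 21, 42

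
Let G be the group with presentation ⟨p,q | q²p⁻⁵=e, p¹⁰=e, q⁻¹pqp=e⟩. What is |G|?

Enumerate words in the generators, reducing via the relations: the distinct elements are
  {e, p, q, pq, p², p³, p⁴, p⁵, p⁶, p⁷, p⁸, p⁹, p²q, p³q, p⁴q, q⁻¹, pq⁻¹, p²q⁻¹, p³q⁻¹, p⁴q⁻¹}.
No further products give new elements, so |G| = 20.

Answer: 20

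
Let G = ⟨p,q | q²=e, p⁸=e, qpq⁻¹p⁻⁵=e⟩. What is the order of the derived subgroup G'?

G' = [G, G] is generated by all commutators. The generator-pair commutators are: [p, q] = p⁴.
The subgroup they normally generate is {e, p⁴}, of order 2.
Check: |G/G'| = 16/2 = 8 is the order of the abelianisation.

Answer: 2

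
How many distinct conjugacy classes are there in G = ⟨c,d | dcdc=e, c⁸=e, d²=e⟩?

The conjugacy classes (representative and size) are:
  [e] (size 1), [c] (size 2), [c⁶] (size 2), [c³] (size 2), [c⁴] (size 1), [d] (size 4), [c⁵d] (size 4).
Class equation: 1 + 2 + 2 + 2 + 1 + 4 + 4 = 16 = |G|. So G has 7 conjugacy classes.

Answer: 7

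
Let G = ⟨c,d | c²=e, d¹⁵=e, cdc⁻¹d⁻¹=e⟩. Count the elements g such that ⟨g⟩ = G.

G is cyclic of order 30. An element generates G iff its order is 30, and a cyclic group of order 30 has exactly φ(30) = 8 such elements.

Answer: 8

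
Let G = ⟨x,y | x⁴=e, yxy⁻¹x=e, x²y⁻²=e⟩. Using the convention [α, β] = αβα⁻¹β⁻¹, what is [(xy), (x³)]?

[(xy), (x³)] = (xy)·(x³)·(xy)⁻¹·(x³)⁻¹.
  (xy) · (x³) = y⁻¹
  (y⁻¹) · (xy⁻¹) = x
  x · x = x²

Answer: x²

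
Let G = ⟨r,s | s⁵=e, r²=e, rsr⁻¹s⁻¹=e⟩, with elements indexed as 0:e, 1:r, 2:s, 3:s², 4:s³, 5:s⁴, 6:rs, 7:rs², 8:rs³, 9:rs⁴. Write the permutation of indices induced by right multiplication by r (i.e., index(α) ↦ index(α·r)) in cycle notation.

(0 1)(2 6)(3 7)(4 8)(5 9)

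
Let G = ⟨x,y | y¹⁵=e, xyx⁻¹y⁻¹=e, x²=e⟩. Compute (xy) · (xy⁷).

Compute (xy) · (xy⁷) by multiplying left to right and reducing via the relations at each step:
  (xy) · x = y
  y · y⁷ = y⁸

Answer: y⁸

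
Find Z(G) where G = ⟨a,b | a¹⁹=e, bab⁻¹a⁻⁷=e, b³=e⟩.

An element z ∈ Z(G) iff z commutes with every generator.
For example e is central: e·a = a = a·e; e·b = b = b·e.
Whereas a ∉ Z(G) since a·b = ab ≠ a⁷b = b·a.
Checking each of the 57 elements this way gives Z(G) = {e}, of order 1.

Answer: {e}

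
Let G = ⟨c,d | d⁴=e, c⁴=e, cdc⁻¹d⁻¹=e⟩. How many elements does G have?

Enumerate words in the generators, reducing via the relations: the distinct elements are
  {c, d, e, cd, c², c³, d², d³, cd², cd³, c²d, c³d, c²d², c²d³, c³d², c³d³}.
No further products give new elements, so |G| = 16.

Answer: 16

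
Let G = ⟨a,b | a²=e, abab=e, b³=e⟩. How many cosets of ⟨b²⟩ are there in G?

First find ord(b²) by computing successive powers:
  (b²)¹ = b², (b²)² = b, (b²)³ = e.
So |⟨b²⟩| = ord(b²) = 3. With |G| = 6, by Lagrange [G : ⟨b²⟩] = 6/3 = 2.

Answer: 2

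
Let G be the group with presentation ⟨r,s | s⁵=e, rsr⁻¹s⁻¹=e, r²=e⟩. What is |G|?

Enumerate words in the generators, reducing via the relations: the distinct elements are
  {e, r, s, rs, s², s³, s⁴, rs², rs³, rs⁴}.
No further products give new elements, so |G| = 10.

Answer: 10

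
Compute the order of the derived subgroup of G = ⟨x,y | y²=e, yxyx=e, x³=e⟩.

G' = [G, G] is generated by all commutators. The generator-pair commutators are: [x, y] = x².
The subgroup they normally generate is {e, x, x²}, of order 3.
Check: |G/G'| = 6/3 = 2 is the order of the abelianisation.

Answer: 3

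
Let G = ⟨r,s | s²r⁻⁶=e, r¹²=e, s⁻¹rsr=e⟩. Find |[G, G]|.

G' = [G, G] is generated by all commutators. The generator-pair commutators are: [r, s] = r².
The subgroup they normally generate is {e, r², r⁴, r⁶, r⁸, r¹⁰}, of order 6.
Check: |G/G'| = 24/6 = 4 is the order of the abelianisation.

Answer: 6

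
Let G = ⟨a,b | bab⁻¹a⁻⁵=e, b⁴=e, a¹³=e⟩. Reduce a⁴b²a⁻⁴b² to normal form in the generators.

Multiply left to right, reducing at each step:
  (a⁴) · b² = a⁴b²
  (a⁴b²) · a⁻⁴ = a⁸b²
  (a⁸b²) · b² = a⁸

Answer: a⁸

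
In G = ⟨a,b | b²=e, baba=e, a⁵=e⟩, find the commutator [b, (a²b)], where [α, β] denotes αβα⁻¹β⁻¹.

[b, (a²b)] = b·(a²b)·b⁻¹·(a²b)⁻¹.
  b · (a²b) = a³
  (a³) · b = a³b
  (a³b) · (a²b) = a

Answer: a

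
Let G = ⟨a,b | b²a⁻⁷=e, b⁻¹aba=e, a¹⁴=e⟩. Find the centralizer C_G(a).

⟨a⟩ ⊆ C_G(a) since powers of a commute with a; so |C_G(a)| ≥ |⟨a⟩| = 14.
By orbit–stabilizer, |C_G(a)| = |G| / |conj. class of a| = 28 / 2 = 14.
The 14 elements commuting with a are {e, a, a², a³, a⁴, a⁵, a⁶, a⁷, a⁸, a⁹, a¹⁰, a¹¹, a¹², a¹³}.

Answer: {e, a, a², a³, a⁴, a⁵, a⁶, a⁷, a⁸, a⁹, a¹⁰, a¹¹, a¹², a¹³}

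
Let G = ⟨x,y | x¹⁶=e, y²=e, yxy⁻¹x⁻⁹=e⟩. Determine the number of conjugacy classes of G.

The conjugacy classes (representative and size) are:
  [e] (size 1), [x⁹] (size 2), [x²] (size 1), [x³] (size 2), [x⁴] (size 1), [x¹³] (size 2), [x⁶] (size 1), [x¹⁵] (size 2), [x⁸] (size 1), [x¹⁰] (size 1), [x¹²] (size 1), [x¹⁴] (size 1), [y] (size 2), [xy] (size 2), [x²y] (size 2), [x¹¹y] (size 2), [x⁴y] (size 2), [x¹³y] (size 2), [x¹⁴y] (size 2), [x¹⁵y] (size 2).
Class equation: 1 + 2 + 1 + 2 + 1 + 2 + 1 + 2 + 1 + 1 + 1 + 1 + 2 + 2 + 2 + 2 + 2 + 2 + 2 + 2 = 32 = |G|. So G has 20 conjugacy classes.

Answer: 20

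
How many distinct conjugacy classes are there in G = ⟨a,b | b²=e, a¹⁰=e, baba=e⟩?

The conjugacy classes (representative and size) are:
  [e] (size 1), [a] (size 2), [a²] (size 2), [a³] (size 2), [a⁴] (size 2), [a⁵] (size 1), [a²b] (size 5), [a³b] (size 5).
Class equation: 1 + 2 + 2 + 2 + 2 + 1 + 5 + 5 = 20 = |G|. So G has 8 conjugacy classes.

Answer: 8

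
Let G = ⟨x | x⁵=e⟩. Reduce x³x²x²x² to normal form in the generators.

Multiply left to right, reducing at each step:
  (x³) · x² = e
  e · x² = x²
  (x²) · x² = x⁴

Answer: x⁴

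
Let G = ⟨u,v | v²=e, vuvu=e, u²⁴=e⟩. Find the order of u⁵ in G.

Compute successive powers until reaching e:
  (u⁵)¹ = u⁵, (u⁵)² = u¹⁰, (u⁵)³ = u¹⁵, (u⁵)⁴ = u²⁰, (u⁵)⁵ = u, (u⁵)⁶ = u⁶, (u⁵)⁷ = u¹¹, (u⁵)⁸ = u¹⁶, (u⁵)⁹ = u²¹, (u⁵)¹⁰ = u², (u⁵)¹¹ = u⁷, (u⁵)¹² = u¹², (u⁵)¹³ = u¹⁷, (u⁵)¹⁴ = u²², (u⁵)¹⁵ = u³, (u⁵)¹⁶ = u⁸, (u⁵)¹⁷ = u¹³, (u⁵)¹⁸ = u¹⁸, (u⁵)¹⁹ = u²³, (u⁵)²⁰ = u⁴, (u⁵)²¹ = u⁹, (u⁵)²² = u¹⁴, (u⁵)²³ = u¹⁹, (u⁵)²⁴ = e.
The smallest positive k with (u⁵)ᵏ = e is 24.

Answer: 24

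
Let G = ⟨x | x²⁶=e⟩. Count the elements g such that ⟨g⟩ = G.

G is cyclic of order 26. An element generates G iff its order is 26, and a cyclic group of order 26 has exactly φ(26) = 12 such elements.

Answer: 12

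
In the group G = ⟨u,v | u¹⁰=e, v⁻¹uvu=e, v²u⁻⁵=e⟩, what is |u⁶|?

Compute successive powers until reaching e:
  (u⁶)¹ = u⁶, (u⁶)² = u², (u⁶)³ = u⁸, (u⁶)⁴ = u⁴, (u⁶)⁵ = e.
The smallest positive k with (u⁶)ᵏ = e is 5.

Answer: 5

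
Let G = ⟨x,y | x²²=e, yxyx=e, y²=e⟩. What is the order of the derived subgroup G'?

G' = [G, G] is generated by all commutators. The generator-pair commutators are: [x, y] = x².
The subgroup they normally generate is {e, x², x⁴, x⁶, x⁸, x¹⁰, x¹², x¹⁴, x¹⁶, x¹⁸, x²⁰}, of order 11.
Check: |G/G'| = 44/11 = 4 is the order of the abelianisation.

Answer: 11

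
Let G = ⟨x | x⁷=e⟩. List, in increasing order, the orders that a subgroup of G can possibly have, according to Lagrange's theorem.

|G| = 7 = 7. By Lagrange's theorem the order of any subgroup divides 7; the divisors of 7 are 1, 7.

Answer: 1, 7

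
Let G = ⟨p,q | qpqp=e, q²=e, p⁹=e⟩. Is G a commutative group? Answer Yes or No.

p·q = pq but q·p = p⁸q, so p·q ≠ q·p and G is not abelian.

Answer: No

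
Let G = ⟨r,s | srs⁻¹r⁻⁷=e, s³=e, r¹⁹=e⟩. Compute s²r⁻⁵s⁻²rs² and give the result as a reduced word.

Multiply left to right, reducing at each step:
  (s²) · r⁻⁵ = r²s²
  (r²s²) · s⁻² = r²
  (r²) · r = r³
  (r³) · s² = r³s²

Answer: r³s²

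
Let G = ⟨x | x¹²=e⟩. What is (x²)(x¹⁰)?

Compute (x²) · (x¹⁰) by multiplying left to right and reducing via the relations at each step:
  (x²) · x¹⁰ = e

Answer: e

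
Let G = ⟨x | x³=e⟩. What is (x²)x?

Compute (x²) · x by multiplying left to right and reducing via the relations at each step:
  (x²) · x = e

Answer: e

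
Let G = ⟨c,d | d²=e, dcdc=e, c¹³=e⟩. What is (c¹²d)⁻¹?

The order of (c¹²d) is 2 (smallest k with (c¹²d)ᵏ = e), so (c¹²d)⁻¹ = (c¹²d)¹ = c¹²d.
Check: (c¹²d) · (c¹²d) → (c¹²d) · c¹² = d;   d · d = e, giving e as required.

Answer: c¹²d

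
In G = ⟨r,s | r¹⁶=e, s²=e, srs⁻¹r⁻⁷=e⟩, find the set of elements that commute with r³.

⟨r³⟩ ⊆ C_G(r³) since powers of r³ commute with r³; so |C_G(r³)| ≥ |⟨r³⟩| = 16.
By orbit–stabilizer, |C_G(r³)| = |G| / |conj. class of r³| = 32 / 2 = 16.
The 16 elements commuting with r³ are {e, r, r², r³, r⁴, r⁵, r⁶, r⁷, r⁸, r⁹, r¹⁰, r¹¹, r¹², r¹³, r¹⁴, r¹⁵}.

Answer: {e, r, r², r³, r⁴, r⁵, r⁶, r⁷, r⁸, r⁹, r¹⁰, r¹¹, r¹², r¹³, r¹⁴, r¹⁵}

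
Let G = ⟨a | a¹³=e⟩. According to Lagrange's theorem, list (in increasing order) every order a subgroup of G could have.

|G| = 13 = 13. By Lagrange's theorem the order of any subgroup divides 13; the divisors of 13 are 1, 13.

Answer: 1, 13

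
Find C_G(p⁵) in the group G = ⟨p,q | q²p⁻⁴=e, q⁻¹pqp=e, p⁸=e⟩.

⟨p⁵⟩ ⊆ C_G(p⁵) since powers of p⁵ commute with p⁵; so |C_G(p⁵)| ≥ |⟨p⁵⟩| = 8.
By orbit–stabilizer, |C_G(p⁵)| = |G| / |conj. class of p⁵| = 16 / 2 = 8.
The 8 elements commuting with p⁵ are {e, p, p², p³, p⁴, p⁵, p⁶, p⁷}.

Answer: {e, p, p², p³, p⁴, p⁵, p⁶, p⁷}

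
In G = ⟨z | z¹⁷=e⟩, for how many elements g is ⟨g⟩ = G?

G is cyclic of order 17. An element generates G iff its order is 17, and a cyclic group of order 17 has exactly φ(17) = 16 such elements.

Answer: 16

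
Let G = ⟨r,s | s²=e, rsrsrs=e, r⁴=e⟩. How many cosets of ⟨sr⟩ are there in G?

First find ord(sr) by computing successive powers:
  (sr)¹ = sr, (sr)² = r³s, (sr)³ = e.
So |⟨sr⟩| = ord(sr) = 3. With |G| = 24, by Lagrange [G : ⟨sr⟩] = 24/3 = 8.

Answer: 8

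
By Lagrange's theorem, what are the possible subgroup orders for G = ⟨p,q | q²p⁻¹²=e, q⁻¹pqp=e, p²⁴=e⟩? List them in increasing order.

|G| = 48 = 2⁴ · 3. By Lagrange's theorem the order of any subgroup divides 48; the divisors of 48 are 1, 2, 3, 4, 6, 8, 12, 16, 24, 48.

Answer: 1, 2, 3, 4, 6, 8, 12, 16, 24, 48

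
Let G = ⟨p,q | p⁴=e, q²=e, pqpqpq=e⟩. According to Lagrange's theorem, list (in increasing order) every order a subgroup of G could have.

|G| = 24 = 2³ · 3. By Lagrange's theorem the order of any subgroup divides 24; the divisors of 24 are 1, 2, 3, 4, 6, 8, 12, 24.

Answer: 1, 2, 3, 4, 6, 8, 12, 24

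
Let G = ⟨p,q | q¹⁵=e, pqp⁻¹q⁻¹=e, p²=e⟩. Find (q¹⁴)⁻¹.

The order of (q¹⁴) is 15 (smallest k with (q¹⁴)ᵏ = e), so (q¹⁴)⁻¹ = (q¹⁴)¹⁴ = q.
Check: (q¹⁴) · q → (q¹⁴) · q = e, giving e as required.

Answer: q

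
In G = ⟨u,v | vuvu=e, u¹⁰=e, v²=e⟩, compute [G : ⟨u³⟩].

First find ord(u³) by computing successive powers:
  (u³)¹ = u³, (u³)² = u⁶, (u³)³ = u⁹, (u³)⁴ = u², (u³)⁵ = u⁵, (u³)⁶ = u⁸, (u³)⁷ = u, (u³)⁸ = u⁴, (u³)⁹ = u⁷, (u³)¹⁰ = e.
So |⟨u³⟩| = ord(u³) = 10. With |G| = 20, by Lagrange [G : ⟨u³⟩] = 20/10 = 2.

Answer: 2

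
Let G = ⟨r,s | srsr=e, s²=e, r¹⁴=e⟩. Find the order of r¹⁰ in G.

Compute successive powers until reaching e:
  (r¹⁰)¹ = r¹⁰, (r¹⁰)² = r⁶, (r¹⁰)³ = r², (r¹⁰)⁴ = r¹², (r¹⁰)⁵ = r⁸, (r¹⁰)⁶ = r⁴, (r¹⁰)⁷ = e.
The smallest positive k with (r¹⁰)ᵏ = e is 7.

Answer: 7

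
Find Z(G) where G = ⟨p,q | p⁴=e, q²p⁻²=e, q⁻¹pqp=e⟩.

An element z ∈ Z(G) iff z commutes with every generator.
For example p² is central: (p²)·p = p³ = p·(p²); (p²)·q = q⁻¹ = q·(p²).
Whereas p ∉ Z(G) since p·q = pq ≠ pq⁻¹ = q·p.
Checking each of the 8 elements this way gives Z(G) = {e, p²}, of order 2.

Answer: {e, p²}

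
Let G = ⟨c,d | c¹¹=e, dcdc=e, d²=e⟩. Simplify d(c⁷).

Compute d · (c⁷) by multiplying left to right and reducing via the relations at each step:
  d · c⁷ = c⁴d

Answer: c⁴d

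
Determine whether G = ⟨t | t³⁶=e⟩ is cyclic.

|G| = 36. The element t has order 36 (its powers give 36 distinct elements), so ⟨t⟩ = G and G is cyclic.

Answer: Yes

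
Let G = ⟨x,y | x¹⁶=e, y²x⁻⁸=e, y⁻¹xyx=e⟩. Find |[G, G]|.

G' = [G, G] is generated by all commutators. The generator-pair commutators are: [x, y] = x².
The subgroup they normally generate is {e, x², x⁴, x⁶, x⁸, x¹⁰, x¹², x¹⁴}, of order 8.
Check: |G/G'| = 32/8 = 4 is the order of the abelianisation.

Answer: 8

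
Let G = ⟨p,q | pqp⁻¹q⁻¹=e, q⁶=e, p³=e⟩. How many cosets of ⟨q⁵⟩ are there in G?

First find ord(q⁵) by computing successive powers:
  (q⁵)¹ = q⁵, (q⁵)² = q⁴, (q⁵)³ = q³, (q⁵)⁴ = q², (q⁵)⁵ = q, (q⁵)⁶ = e.
So |⟨q⁵⟩| = ord(q⁵) = 6. With |G| = 18, by Lagrange [G : ⟨q⁵⟩] = 18/6 = 3.

Answer: 3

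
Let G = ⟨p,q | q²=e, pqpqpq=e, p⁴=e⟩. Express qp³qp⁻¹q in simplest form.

Multiply left to right, reducing at each step:
  q · p³ = qp³
  (qp³) · q = pqp
  (pqp) · p⁻¹ = pq
  (pq) · q = p

Answer: p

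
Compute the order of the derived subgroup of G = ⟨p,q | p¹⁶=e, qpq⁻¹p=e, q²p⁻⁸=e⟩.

G' = [G, G] is generated by all commutators. The generator-pair commutators are: [p, q] = p².
The subgroup they normally generate is {e, p², p⁴, p⁶, p⁸, p¹⁰, p¹², p¹⁴}, of order 8.
Check: |G/G'| = 32/8 = 4 is the order of the abelianisation.

Answer: 8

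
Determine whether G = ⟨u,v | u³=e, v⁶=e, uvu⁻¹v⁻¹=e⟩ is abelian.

Each pair of generators commutes: u·v = uv = v·u. Since the generators pairwise commute, every element of G commutes with every other, so G is abelian.

Answer: Yes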